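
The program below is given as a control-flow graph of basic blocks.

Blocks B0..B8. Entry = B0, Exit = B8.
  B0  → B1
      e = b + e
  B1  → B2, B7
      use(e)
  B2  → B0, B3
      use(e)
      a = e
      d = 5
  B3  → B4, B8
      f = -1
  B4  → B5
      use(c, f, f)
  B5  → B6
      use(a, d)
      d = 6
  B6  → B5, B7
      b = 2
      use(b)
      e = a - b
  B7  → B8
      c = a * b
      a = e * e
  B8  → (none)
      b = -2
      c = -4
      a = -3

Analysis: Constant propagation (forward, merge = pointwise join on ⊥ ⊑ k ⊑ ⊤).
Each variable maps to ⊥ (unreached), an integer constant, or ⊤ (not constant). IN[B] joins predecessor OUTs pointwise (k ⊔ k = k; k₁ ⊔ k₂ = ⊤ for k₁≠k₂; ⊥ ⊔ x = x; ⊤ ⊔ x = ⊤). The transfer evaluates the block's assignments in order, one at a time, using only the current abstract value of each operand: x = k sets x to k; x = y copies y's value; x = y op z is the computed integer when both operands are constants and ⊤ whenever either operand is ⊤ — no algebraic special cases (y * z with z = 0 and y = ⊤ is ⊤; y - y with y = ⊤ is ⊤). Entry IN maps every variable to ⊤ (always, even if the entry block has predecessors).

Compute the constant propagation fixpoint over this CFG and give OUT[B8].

Answer: {a: -3, b: -2, c: -4, d: ⊤, e: ⊤, f: ⊤}

Derivation:
Converged values:
  B0:  IN=(all ⊤)  OUT=(all ⊤)
  B1:  IN=(all ⊤)  OUT=(all ⊤)
  B2:  IN=(all ⊤)  OUT={d:5; rest ⊤}
  B3:  IN={d:5; rest ⊤}  OUT={d:5, f:-1; rest ⊤}
  B4:  IN={d:5, f:-1; rest ⊤}  OUT={d:5, f:-1; rest ⊤}
  B5:  IN={f:-1; rest ⊤}  OUT={d:6, f:-1; rest ⊤}
  B6:  IN={d:6, f:-1; rest ⊤}  OUT={b:2, d:6, f:-1; rest ⊤}
  B7:  IN=(all ⊤)  OUT=(all ⊤)
  B8:  IN=(all ⊤)  OUT={a:-3, b:-2, c:-4; rest ⊤}

Merge at B8: IN[B8] = OUT[B3] ⊔ OUT[B7] = {a: ⊤, b: ⊤, c: ⊤, d: ⊤, e: ⊤, f: ⊤}
Applying B8's transfer function to that IN value gives OUT[B8] (row B8 above).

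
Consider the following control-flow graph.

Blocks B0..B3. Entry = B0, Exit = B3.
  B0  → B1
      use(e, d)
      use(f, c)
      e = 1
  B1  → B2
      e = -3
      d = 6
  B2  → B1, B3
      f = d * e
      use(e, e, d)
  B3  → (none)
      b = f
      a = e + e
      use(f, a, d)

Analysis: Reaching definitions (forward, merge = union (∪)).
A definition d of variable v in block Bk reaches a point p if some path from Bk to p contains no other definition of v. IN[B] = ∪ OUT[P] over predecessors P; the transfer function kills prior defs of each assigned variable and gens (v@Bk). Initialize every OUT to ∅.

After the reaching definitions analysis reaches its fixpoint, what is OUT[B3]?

Fixpoint table:
  B0:  IN={}  OUT={e@B0}
  B1:  IN={d@B1, e@B0, e@B1, f@B2}  OUT={d@B1, e@B1, f@B2}
  B2:  IN={d@B1, e@B1, f@B2}  OUT={d@B1, e@B1, f@B2}
  B3:  IN={d@B1, e@B1, f@B2}  OUT={a@B3, b@B3, d@B1, e@B1, f@B2}

Merge at B3: IN[B3] = OUT[B2] = {d@B1, e@B1, f@B2}
Applying B3's transfer function to that IN value gives OUT[B3] (row B3 above).

Answer: {a@B3, b@B3, d@B1, e@B1, f@B2}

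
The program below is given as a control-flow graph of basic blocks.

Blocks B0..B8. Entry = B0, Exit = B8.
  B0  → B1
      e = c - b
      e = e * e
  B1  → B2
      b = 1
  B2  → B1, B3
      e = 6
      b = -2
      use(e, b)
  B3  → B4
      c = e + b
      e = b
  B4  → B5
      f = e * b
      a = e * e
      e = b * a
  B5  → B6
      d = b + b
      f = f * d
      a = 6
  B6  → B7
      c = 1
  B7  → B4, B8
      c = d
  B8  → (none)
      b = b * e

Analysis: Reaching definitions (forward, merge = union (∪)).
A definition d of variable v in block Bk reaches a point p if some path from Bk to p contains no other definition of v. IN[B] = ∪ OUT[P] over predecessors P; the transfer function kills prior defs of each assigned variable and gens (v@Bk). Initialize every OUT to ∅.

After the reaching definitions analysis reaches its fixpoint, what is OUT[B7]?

Fixpoint table:
  B0: | IN={} | OUT={e@B0}
  B1: | IN={b@B2, e@B0, e@B2} | OUT={b@B1, e@B0, e@B2}
  B2: | IN={b@B1, e@B0, e@B2} | OUT={b@B2, e@B2}
  B3: | IN={b@B2, e@B2} | OUT={b@B2, c@B3, e@B3}
  B4: | IN={a@B5, b@B2, c@B3, c@B7, d@B5, e@B3, e@B4, f@B5} | OUT={a@B4, b@B2, c@B3, c@B7, d@B5, e@B4, f@B4}
  B5: | IN={a@B4, b@B2, c@B3, c@B7, d@B5, e@B4, f@B4} | OUT={a@B5, b@B2, c@B3, c@B7, d@B5, e@B4, f@B5}
  B6: | IN={a@B5, b@B2, c@B3, c@B7, d@B5, e@B4, f@B5} | OUT={a@B5, b@B2, c@B6, d@B5, e@B4, f@B5}
  B7: | IN={a@B5, b@B2, c@B6, d@B5, e@B4, f@B5} | OUT={a@B5, b@B2, c@B7, d@B5, e@B4, f@B5}
  B8: | IN={a@B5, b@B2, c@B7, d@B5, e@B4, f@B5} | OUT={a@B5, b@B8, c@B7, d@B5, e@B4, f@B5}

Merge at B7: IN[B7] = OUT[B6] = {a@B5, b@B2, c@B6, d@B5, e@B4, f@B5}
Applying B7's transfer function to that IN value gives OUT[B7] (row B7 above).

Answer: {a@B5, b@B2, c@B7, d@B5, e@B4, f@B5}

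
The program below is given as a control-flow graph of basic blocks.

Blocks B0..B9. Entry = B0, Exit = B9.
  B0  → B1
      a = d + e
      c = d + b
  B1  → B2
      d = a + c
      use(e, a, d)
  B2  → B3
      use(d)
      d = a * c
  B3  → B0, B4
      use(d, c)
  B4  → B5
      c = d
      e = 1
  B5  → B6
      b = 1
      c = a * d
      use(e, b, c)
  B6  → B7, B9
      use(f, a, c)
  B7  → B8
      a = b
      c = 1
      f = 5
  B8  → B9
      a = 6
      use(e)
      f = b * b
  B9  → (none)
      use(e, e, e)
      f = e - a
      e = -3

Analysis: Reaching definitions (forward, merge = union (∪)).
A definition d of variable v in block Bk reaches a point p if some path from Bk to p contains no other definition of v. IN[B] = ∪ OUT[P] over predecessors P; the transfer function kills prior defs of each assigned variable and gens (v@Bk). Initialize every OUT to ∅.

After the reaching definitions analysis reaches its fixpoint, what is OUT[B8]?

Per-block solution:
  B0: | IN={a@B0, c@B0, d@B2} | OUT={a@B0, c@B0, d@B2}
  B1: | IN={a@B0, c@B0, d@B2} | OUT={a@B0, c@B0, d@B1}
  B2: | IN={a@B0, c@B0, d@B1} | OUT={a@B0, c@B0, d@B2}
  B3: | IN={a@B0, c@B0, d@B2} | OUT={a@B0, c@B0, d@B2}
  B4: | IN={a@B0, c@B0, d@B2} | OUT={a@B0, c@B4, d@B2, e@B4}
  B5: | IN={a@B0, c@B4, d@B2, e@B4} | OUT={a@B0, b@B5, c@B5, d@B2, e@B4}
  B6: | IN={a@B0, b@B5, c@B5, d@B2, e@B4} | OUT={a@B0, b@B5, c@B5, d@B2, e@B4}
  B7: | IN={a@B0, b@B5, c@B5, d@B2, e@B4} | OUT={a@B7, b@B5, c@B7, d@B2, e@B4, f@B7}
  B8: | IN={a@B7, b@B5, c@B7, d@B2, e@B4, f@B7} | OUT={a@B8, b@B5, c@B7, d@B2, e@B4, f@B8}
  B9: | IN={a@B0, a@B8, b@B5, c@B5, c@B7, d@B2, e@B4, f@B8} | OUT={a@B0, a@B8, b@B5, c@B5, c@B7, d@B2, e@B9, f@B9}

Merge at B8: IN[B8] = OUT[B7] = {a@B7, b@B5, c@B7, d@B2, e@B4, f@B7}
Applying B8's transfer function to that IN value gives OUT[B8] (row B8 above).

Answer: {a@B8, b@B5, c@B7, d@B2, e@B4, f@B8}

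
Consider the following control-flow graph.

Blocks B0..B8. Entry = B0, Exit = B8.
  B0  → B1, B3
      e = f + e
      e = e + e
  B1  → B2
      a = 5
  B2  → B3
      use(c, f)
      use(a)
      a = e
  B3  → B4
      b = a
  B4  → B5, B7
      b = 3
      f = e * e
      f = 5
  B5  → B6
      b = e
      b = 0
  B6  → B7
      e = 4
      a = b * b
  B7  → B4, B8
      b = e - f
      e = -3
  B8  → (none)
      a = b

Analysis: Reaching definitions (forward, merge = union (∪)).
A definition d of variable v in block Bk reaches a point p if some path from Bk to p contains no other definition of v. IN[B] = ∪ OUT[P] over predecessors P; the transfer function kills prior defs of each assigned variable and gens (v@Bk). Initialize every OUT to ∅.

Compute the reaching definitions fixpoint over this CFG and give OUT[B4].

Answer: {a@B2, a@B6, b@B4, e@B0, e@B7, f@B4}

Trace:
Per-block solution:
  B0:  IN={}  OUT={e@B0}
  B1:  IN={e@B0}  OUT={a@B1, e@B0}
  B2:  IN={a@B1, e@B0}  OUT={a@B2, e@B0}
  B3:  IN={a@B2, e@B0}  OUT={a@B2, b@B3, e@B0}
  B4:  IN={a@B2, a@B6, b@B3, b@B7, e@B0, e@B7, f@B4}  OUT={a@B2, a@B6, b@B4, e@B0, e@B7, f@B4}
  B5:  IN={a@B2, a@B6, b@B4, e@B0, e@B7, f@B4}  OUT={a@B2, a@B6, b@B5, e@B0, e@B7, f@B4}
  B6:  IN={a@B2, a@B6, b@B5, e@B0, e@B7, f@B4}  OUT={a@B6, b@B5, e@B6, f@B4}
  B7:  IN={a@B2, a@B6, b@B4, b@B5, e@B0, e@B6, e@B7, f@B4}  OUT={a@B2, a@B6, b@B7, e@B7, f@B4}
  B8:  IN={a@B2, a@B6, b@B7, e@B7, f@B4}  OUT={a@B8, b@B7, e@B7, f@B4}

Merge at B4: IN[B4] = OUT[B3] ⊔ OUT[B7] = {a@B2, a@B6, b@B3, b@B7, e@B0, e@B7, f@B4}
Applying B4's transfer function to that IN value gives OUT[B4] (row B4 above).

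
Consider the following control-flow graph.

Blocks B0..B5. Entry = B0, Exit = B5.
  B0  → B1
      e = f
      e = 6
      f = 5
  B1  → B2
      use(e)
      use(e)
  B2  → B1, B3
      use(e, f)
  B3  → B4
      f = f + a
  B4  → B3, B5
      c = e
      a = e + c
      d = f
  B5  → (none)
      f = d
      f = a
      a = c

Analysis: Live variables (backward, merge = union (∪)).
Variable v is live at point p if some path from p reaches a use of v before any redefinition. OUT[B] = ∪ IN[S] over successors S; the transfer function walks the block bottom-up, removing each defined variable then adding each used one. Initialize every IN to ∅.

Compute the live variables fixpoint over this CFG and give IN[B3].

Converged values:
  B0: | IN={a, f} | OUT={a, e, f}
  B1: | IN={a, e, f} | OUT={a, e, f}
  B2: | IN={a, e, f} | OUT={a, e, f}
  B3: | IN={a, e, f} | OUT={e, f}
  B4: | IN={e, f} | OUT={a, c, d, e, f}
  B5: | IN={a, c, d} | OUT={}

Merge at B3: OUT[B3] = IN[B4] = {e, f}
Applying B3's transfer function to that OUT value gives IN[B3] (row B3 above).

Answer: {a, e, f}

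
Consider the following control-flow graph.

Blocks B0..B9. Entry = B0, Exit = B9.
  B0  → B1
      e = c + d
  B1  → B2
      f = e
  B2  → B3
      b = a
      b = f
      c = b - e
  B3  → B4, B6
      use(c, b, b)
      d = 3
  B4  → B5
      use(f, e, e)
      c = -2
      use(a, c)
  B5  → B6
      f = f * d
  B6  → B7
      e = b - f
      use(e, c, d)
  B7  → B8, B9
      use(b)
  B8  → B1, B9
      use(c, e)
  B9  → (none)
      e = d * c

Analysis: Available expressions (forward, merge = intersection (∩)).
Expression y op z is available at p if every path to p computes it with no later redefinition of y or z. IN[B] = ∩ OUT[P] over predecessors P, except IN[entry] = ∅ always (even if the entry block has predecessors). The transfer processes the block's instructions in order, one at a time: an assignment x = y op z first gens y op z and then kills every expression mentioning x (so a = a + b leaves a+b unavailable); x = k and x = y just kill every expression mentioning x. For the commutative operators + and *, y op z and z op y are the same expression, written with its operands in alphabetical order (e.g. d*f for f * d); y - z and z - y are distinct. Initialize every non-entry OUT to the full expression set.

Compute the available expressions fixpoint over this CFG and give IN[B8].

Fixpoint table:
  B0:  IN={}  OUT={c+d}
  B1:  IN={}  OUT={}
  B2:  IN={}  OUT={b-e}
  B3:  IN={b-e}  OUT={b-e}
  B4:  IN={b-e}  OUT={b-e}
  B5:  IN={b-e}  OUT={b-e}
  B6:  IN={b-e}  OUT={b-f}
  B7:  IN={b-f}  OUT={b-f}
  B8:  IN={b-f}  OUT={b-f}
  B9:  IN={b-f}  OUT={b-f, c*d}

Merge at B8: IN[B8] = OUT[B7] = {b-f}

Answer: {b-f}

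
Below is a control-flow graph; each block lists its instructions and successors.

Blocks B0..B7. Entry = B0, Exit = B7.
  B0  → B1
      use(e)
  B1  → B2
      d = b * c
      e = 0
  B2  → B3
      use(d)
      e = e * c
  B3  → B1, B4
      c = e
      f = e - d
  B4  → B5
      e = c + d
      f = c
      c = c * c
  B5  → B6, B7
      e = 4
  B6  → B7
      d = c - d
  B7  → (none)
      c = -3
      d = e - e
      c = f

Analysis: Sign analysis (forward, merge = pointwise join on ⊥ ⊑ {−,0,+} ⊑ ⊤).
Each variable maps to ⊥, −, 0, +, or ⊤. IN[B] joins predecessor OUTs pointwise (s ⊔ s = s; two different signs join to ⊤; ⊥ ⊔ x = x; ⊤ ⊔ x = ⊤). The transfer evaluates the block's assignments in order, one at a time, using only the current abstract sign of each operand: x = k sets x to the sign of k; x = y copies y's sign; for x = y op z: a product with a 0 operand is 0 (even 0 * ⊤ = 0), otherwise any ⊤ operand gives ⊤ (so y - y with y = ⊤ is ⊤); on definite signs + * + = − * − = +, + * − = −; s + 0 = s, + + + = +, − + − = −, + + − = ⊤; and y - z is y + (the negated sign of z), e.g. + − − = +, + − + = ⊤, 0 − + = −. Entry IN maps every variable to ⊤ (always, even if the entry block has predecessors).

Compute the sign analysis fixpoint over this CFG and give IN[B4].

Answer: {a: ⊤, b: ⊤, c: 0, d: ⊤, e: 0, f: ⊤}

Derivation:
Fixpoint table:
  B0: | IN=(all ⊤) | OUT=(all ⊤)
  B1: | IN=(all ⊤) | OUT={e:0; rest ⊤}
  B2: | IN={e:0; rest ⊤} | OUT={e:0; rest ⊤}
  B3: | IN={e:0; rest ⊤} | OUT={c:0, e:0; rest ⊤}
  B4: | IN={c:0, e:0; rest ⊤} | OUT={c:0, f:0; rest ⊤}
  B5: | IN={c:0, f:0; rest ⊤} | OUT={c:0, e:+, f:0; rest ⊤}
  B6: | IN={c:0, e:+, f:0; rest ⊤} | OUT={c:0, e:+, f:0; rest ⊤}
  B7: | IN={c:0, e:+, f:0; rest ⊤} | OUT={c:0, e:+, f:0; rest ⊤}

Merge at B4: IN[B4] = OUT[B3] = {a: ⊤, b: ⊤, c: 0, d: ⊤, e: 0, f: ⊤}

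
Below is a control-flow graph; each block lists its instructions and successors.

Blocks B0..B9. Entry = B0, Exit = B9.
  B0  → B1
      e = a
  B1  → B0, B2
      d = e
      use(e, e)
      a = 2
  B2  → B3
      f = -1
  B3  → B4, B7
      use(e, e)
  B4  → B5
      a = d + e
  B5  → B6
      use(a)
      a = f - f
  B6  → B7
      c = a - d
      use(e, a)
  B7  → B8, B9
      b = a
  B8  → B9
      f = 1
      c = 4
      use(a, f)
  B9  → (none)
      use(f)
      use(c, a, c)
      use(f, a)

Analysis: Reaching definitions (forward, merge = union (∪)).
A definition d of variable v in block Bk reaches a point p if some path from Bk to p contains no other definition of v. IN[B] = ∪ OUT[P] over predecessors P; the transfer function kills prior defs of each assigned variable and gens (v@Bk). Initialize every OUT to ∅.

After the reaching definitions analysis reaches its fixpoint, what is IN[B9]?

Per-block solution:
  B0:   IN={a@B1, d@B1, e@B0}   OUT={a@B1, d@B1, e@B0}
  B1:   IN={a@B1, d@B1, e@B0}   OUT={a@B1, d@B1, e@B0}
  B2:   IN={a@B1, d@B1, e@B0}   OUT={a@B1, d@B1, e@B0, f@B2}
  B3:   IN={a@B1, d@B1, e@B0, f@B2}   OUT={a@B1, d@B1, e@B0, f@B2}
  B4:   IN={a@B1, d@B1, e@B0, f@B2}   OUT={a@B4, d@B1, e@B0, f@B2}
  B5:   IN={a@B4, d@B1, e@B0, f@B2}   OUT={a@B5, d@B1, e@B0, f@B2}
  B6:   IN={a@B5, d@B1, e@B0, f@B2}   OUT={a@B5, c@B6, d@B1, e@B0, f@B2}
  B7:   IN={a@B1, a@B5, c@B6, d@B1, e@B0, f@B2}   OUT={a@B1, a@B5, b@B7, c@B6, d@B1, e@B0, f@B2}
  B8:   IN={a@B1, a@B5, b@B7, c@B6, d@B1, e@B0, f@B2}   OUT={a@B1, a@B5, b@B7, c@B8, d@B1, e@B0, f@B8}
  B9:   IN={a@B1, a@B5, b@B7, c@B6, c@B8, d@B1, e@B0, f@B2, f@B8}   OUT={a@B1, a@B5, b@B7, c@B6, c@B8, d@B1, e@B0, f@B2, f@B8}

Merge at B9: IN[B9] = OUT[B7] ⊔ OUT[B8] = {a@B1, a@B5, b@B7, c@B6, c@B8, d@B1, e@B0, f@B2, f@B8}

Answer: {a@B1, a@B5, b@B7, c@B6, c@B8, d@B1, e@B0, f@B2, f@B8}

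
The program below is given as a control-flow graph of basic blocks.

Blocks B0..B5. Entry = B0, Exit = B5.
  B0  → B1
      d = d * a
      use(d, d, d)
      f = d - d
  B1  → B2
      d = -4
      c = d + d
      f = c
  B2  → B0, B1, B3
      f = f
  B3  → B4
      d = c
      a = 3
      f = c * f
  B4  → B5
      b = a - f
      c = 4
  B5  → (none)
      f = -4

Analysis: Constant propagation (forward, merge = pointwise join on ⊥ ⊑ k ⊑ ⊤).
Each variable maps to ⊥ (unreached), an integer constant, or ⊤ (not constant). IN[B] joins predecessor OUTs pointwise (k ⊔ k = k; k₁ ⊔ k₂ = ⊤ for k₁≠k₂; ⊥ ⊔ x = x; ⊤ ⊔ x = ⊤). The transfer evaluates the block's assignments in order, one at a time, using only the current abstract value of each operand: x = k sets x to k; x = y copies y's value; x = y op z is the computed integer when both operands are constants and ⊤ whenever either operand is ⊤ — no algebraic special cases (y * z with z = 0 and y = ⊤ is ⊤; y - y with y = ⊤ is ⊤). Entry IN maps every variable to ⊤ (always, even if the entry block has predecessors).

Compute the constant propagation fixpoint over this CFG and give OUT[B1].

Answer: {a: ⊤, b: ⊤, c: -8, d: -4, e: ⊤, f: -8}

Derivation:
Fixpoint table:
  B0:  IN=(all ⊤)  OUT=(all ⊤)
  B1:  IN=(all ⊤)  OUT={c:-8, d:-4, f:-8; rest ⊤}
  B2:  IN={c:-8, d:-4, f:-8; rest ⊤}  OUT={c:-8, d:-4, f:-8; rest ⊤}
  B3:  IN={c:-8, d:-4, f:-8; rest ⊤}  OUT={a:3, c:-8, d:-8, f:64; rest ⊤}
  B4:  IN={a:3, c:-8, d:-8, f:64; rest ⊤}  OUT={a:3, b:-61, c:4, d:-8, f:64; rest ⊤}
  B5:  IN={a:3, b:-61, c:4, d:-8, f:64; rest ⊤}  OUT={a:3, b:-61, c:4, d:-8, f:-4; rest ⊤}

Merge at B1: IN[B1] = OUT[B0] ⊔ OUT[B2] = {a: ⊤, b: ⊤, c: ⊤, d: ⊤, e: ⊤, f: ⊤}
Applying B1's transfer function to that IN value gives OUT[B1] (row B1 above).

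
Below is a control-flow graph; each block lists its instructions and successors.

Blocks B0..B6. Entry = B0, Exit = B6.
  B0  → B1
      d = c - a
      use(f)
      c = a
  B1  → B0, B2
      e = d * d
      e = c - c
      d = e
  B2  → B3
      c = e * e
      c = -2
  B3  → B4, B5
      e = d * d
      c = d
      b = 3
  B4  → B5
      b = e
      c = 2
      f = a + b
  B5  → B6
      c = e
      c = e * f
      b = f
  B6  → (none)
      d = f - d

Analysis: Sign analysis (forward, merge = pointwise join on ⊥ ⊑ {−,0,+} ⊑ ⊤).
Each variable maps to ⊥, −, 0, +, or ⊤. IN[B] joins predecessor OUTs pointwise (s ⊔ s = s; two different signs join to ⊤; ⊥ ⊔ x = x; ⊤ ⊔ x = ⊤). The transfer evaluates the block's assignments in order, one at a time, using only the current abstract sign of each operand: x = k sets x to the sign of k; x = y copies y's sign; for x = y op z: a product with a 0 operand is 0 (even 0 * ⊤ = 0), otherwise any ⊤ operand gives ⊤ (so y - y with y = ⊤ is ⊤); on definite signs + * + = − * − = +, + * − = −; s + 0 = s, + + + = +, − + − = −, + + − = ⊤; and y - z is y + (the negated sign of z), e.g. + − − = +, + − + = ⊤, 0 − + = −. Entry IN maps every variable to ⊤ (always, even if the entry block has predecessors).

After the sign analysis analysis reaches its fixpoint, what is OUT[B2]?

Fixpoint table:
  B0: | IN=(all ⊤) | OUT=(all ⊤)
  B1: | IN=(all ⊤) | OUT=(all ⊤)
  B2: | IN=(all ⊤) | OUT={c:-; rest ⊤}
  B3: | IN={c:-; rest ⊤} | OUT={b:+; rest ⊤}
  B4: | IN={b:+; rest ⊤} | OUT={c:+; rest ⊤}
  B5: | IN=(all ⊤) | OUT=(all ⊤)
  B6: | IN=(all ⊤) | OUT=(all ⊤)

Merge at B2: IN[B2] = OUT[B1] = {a: ⊤, b: ⊤, c: ⊤, d: ⊤, e: ⊤, f: ⊤}
Applying B2's transfer function to that IN value gives OUT[B2] (row B2 above).

Answer: {a: ⊤, b: ⊤, c: -, d: ⊤, e: ⊤, f: ⊤}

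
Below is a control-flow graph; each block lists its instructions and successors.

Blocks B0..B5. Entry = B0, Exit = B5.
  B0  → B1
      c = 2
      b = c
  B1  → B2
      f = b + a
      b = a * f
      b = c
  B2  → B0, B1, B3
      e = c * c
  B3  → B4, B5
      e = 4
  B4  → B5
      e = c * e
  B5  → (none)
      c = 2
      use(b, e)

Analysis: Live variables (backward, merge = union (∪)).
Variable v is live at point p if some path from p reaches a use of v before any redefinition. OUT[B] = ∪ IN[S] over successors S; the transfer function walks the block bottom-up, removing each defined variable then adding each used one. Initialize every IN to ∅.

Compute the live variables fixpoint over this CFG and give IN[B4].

Converged values:
  B0:   IN={a}   OUT={a, b, c}
  B1:   IN={a, b, c}   OUT={a, b, c}
  B2:   IN={a, b, c}   OUT={a, b, c}
  B3:   IN={b, c}   OUT={b, c, e}
  B4:   IN={b, c, e}   OUT={b, e}
  B5:   IN={b, e}   OUT={}

Merge at B4: OUT[B4] = IN[B5] = {b, e}
Applying B4's transfer function to that OUT value gives IN[B4] (row B4 above).

Answer: {b, c, e}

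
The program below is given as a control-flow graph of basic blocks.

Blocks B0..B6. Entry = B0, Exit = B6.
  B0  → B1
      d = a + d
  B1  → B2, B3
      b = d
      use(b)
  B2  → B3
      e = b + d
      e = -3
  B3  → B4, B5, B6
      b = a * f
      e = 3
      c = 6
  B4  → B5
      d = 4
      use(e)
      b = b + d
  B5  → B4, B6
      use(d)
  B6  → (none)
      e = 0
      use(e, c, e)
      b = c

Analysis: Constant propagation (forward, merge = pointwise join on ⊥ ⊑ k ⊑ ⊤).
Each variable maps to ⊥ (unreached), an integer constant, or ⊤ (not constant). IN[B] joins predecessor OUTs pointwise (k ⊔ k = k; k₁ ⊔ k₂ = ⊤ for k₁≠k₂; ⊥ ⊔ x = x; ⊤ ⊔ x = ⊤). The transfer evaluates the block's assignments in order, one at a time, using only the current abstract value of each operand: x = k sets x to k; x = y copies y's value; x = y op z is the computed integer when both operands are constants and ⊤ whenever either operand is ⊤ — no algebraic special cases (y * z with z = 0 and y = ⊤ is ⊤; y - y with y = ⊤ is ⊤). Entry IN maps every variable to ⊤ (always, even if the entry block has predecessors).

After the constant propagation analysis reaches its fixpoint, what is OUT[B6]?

Answer: {a: ⊤, b: 6, c: 6, d: ⊤, e: 0, f: ⊤}

Trace:
Fixpoint table:
  B0:  IN=(all ⊤)  OUT=(all ⊤)
  B1:  IN=(all ⊤)  OUT=(all ⊤)
  B2:  IN=(all ⊤)  OUT={e:-3; rest ⊤}
  B3:  IN=(all ⊤)  OUT={c:6, e:3; rest ⊤}
  B4:  IN={c:6, e:3; rest ⊤}  OUT={c:6, d:4, e:3; rest ⊤}
  B5:  IN={c:6, e:3; rest ⊤}  OUT={c:6, e:3; rest ⊤}
  B6:  IN={c:6, e:3; rest ⊤}  OUT={b:6, c:6, e:0; rest ⊤}

Merge at B6: IN[B6] = OUT[B3] ⊔ OUT[B5] = {a: ⊤, b: ⊤, c: 6, d: ⊤, e: 3, f: ⊤}
Applying B6's transfer function to that IN value gives OUT[B6] (row B6 above).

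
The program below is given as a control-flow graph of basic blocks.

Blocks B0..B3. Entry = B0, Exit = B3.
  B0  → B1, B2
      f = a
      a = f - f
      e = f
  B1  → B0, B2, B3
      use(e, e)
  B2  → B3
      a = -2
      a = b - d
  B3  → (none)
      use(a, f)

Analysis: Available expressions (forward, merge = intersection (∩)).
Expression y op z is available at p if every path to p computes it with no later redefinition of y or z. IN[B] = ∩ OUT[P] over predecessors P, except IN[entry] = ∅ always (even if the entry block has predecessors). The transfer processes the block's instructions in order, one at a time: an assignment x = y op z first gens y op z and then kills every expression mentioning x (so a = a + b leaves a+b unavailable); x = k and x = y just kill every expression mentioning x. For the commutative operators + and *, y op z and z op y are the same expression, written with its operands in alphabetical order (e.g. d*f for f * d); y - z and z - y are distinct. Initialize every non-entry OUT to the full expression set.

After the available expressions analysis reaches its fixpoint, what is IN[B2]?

Answer: {f-f}

Trace:
Converged values:
  B0: | IN={} | OUT={f-f}
  B1: | IN={f-f} | OUT={f-f}
  B2: | IN={f-f} | OUT={b-d, f-f}
  B3: | IN={f-f} | OUT={f-f}

Merge at B2: IN[B2] = OUT[B0] ∩ OUT[B1] = {f-f}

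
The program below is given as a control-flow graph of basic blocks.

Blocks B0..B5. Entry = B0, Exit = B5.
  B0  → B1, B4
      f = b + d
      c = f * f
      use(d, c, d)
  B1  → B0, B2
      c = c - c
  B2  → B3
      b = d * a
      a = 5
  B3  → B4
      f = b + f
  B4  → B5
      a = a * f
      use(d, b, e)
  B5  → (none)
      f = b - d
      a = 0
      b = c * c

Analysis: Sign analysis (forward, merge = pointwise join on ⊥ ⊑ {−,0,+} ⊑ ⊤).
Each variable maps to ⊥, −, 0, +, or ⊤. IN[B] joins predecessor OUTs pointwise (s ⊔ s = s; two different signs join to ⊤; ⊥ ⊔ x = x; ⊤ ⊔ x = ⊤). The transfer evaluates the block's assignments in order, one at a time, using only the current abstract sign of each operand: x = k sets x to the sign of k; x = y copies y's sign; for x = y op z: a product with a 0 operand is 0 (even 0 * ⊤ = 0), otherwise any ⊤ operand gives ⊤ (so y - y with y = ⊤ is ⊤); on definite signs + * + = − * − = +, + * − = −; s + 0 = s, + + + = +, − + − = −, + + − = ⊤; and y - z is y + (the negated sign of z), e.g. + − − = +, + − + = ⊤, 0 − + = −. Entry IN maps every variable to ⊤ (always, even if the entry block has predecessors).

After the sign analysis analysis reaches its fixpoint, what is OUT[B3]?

Fixpoint table:
  B0: | IN=(all ⊤) | OUT=(all ⊤)
  B1: | IN=(all ⊤) | OUT=(all ⊤)
  B2: | IN=(all ⊤) | OUT={a:+; rest ⊤}
  B3: | IN={a:+; rest ⊤} | OUT={a:+; rest ⊤}
  B4: | IN=(all ⊤) | OUT=(all ⊤)
  B5: | IN=(all ⊤) | OUT={a:0; rest ⊤}

Merge at B3: IN[B3] = OUT[B2] = {a: +, b: ⊤, c: ⊤, d: ⊤, e: ⊤, f: ⊤}
Applying B3's transfer function to that IN value gives OUT[B3] (row B3 above).

Answer: {a: +, b: ⊤, c: ⊤, d: ⊤, e: ⊤, f: ⊤}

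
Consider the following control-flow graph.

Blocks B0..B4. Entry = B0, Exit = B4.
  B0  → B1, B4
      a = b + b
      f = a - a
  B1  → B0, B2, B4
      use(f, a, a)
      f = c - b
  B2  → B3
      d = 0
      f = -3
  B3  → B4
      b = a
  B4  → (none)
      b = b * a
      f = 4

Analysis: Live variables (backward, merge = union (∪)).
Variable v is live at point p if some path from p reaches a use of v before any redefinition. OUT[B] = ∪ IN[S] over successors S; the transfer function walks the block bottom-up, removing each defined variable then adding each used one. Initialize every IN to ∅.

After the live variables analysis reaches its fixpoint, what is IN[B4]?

Answer: {a, b}

Derivation:
Converged values:
  B0: | IN={b, c} | OUT={a, b, c, f}
  B1: | IN={a, b, c, f} | OUT={a, b, c}
  B2: | IN={a} | OUT={a}
  B3: | IN={a} | OUT={a, b}
  B4: | IN={a, b} | OUT={}

B4 is the boundary node: OUT[B4] = {}
Applying B4's transfer function to that OUT value gives IN[B4] (row B4 above).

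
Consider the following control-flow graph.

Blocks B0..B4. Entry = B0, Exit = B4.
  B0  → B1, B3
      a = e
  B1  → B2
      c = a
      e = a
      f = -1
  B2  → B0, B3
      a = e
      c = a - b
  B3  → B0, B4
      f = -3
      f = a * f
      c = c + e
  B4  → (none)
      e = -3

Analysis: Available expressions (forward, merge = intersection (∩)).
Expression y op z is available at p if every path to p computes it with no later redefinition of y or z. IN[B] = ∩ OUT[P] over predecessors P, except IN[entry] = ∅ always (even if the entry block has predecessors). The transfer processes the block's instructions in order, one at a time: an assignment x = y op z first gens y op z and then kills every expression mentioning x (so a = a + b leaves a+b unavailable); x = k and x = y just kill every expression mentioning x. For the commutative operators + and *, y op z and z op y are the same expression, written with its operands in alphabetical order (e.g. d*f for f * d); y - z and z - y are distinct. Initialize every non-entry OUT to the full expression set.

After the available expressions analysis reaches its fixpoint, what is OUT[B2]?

Answer: {a-b}

Derivation:
Per-block solution:
  B0:   IN={}   OUT={}
  B1:   IN={}   OUT={}
  B2:   IN={}   OUT={a-b}
  B3:   IN={}   OUT={}
  B4:   IN={}   OUT={}

Merge at B2: IN[B2] = OUT[B1] = {}
Applying B2's transfer function to that IN value gives OUT[B2] (row B2 above).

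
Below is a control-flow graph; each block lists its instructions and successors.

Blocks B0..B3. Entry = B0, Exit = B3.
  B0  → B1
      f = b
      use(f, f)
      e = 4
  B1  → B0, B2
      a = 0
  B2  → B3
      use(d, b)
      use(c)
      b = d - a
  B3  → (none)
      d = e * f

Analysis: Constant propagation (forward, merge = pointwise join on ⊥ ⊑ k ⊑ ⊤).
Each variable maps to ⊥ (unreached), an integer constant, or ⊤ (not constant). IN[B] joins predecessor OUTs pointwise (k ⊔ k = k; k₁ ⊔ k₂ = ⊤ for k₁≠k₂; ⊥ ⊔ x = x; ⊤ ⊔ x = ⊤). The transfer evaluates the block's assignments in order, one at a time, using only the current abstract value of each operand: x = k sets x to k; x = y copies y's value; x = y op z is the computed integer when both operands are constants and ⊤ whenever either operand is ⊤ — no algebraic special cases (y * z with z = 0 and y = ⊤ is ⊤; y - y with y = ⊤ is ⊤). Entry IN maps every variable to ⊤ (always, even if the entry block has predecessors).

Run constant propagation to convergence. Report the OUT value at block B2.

Converged values:
  B0:   IN=(all ⊤)   OUT={e:4; rest ⊤}
  B1:   IN={e:4; rest ⊤}   OUT={a:0, e:4; rest ⊤}
  B2:   IN={a:0, e:4; rest ⊤}   OUT={a:0, e:4; rest ⊤}
  B3:   IN={a:0, e:4; rest ⊤}   OUT={a:0, e:4; rest ⊤}

Merge at B2: IN[B2] = OUT[B1] = {a: 0, b: ⊤, c: ⊤, d: ⊤, e: 4, f: ⊤}
Applying B2's transfer function to that IN value gives OUT[B2] (row B2 above).

Answer: {a: 0, b: ⊤, c: ⊤, d: ⊤, e: 4, f: ⊤}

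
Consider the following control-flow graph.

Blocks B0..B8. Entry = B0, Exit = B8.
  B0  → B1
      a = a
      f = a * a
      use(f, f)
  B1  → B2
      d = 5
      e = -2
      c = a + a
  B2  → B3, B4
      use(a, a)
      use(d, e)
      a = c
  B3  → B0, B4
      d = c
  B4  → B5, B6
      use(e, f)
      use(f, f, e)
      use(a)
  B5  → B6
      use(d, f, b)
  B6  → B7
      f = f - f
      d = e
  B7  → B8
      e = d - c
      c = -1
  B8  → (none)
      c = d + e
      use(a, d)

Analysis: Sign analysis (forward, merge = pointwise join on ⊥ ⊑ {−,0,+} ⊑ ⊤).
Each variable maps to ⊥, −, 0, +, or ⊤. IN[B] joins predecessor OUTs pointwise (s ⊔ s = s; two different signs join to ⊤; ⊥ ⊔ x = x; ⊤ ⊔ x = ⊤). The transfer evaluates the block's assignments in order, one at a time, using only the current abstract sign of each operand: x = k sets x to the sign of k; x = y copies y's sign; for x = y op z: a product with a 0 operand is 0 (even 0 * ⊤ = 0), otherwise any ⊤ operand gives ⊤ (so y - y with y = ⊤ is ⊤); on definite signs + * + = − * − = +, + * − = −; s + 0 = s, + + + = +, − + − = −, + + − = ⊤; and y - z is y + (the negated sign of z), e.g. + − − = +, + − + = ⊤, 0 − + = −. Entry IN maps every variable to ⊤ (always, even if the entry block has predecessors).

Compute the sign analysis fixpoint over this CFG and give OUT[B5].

Answer: {a: ⊤, b: ⊤, c: ⊤, d: ⊤, e: -, f: ⊤}

Working:
Fixpoint table:
  B0: | IN=(all ⊤) | OUT=(all ⊤)
  B1: | IN=(all ⊤) | OUT={d:+, e:-; rest ⊤}
  B2: | IN={d:+, e:-; rest ⊤} | OUT={d:+, e:-; rest ⊤}
  B3: | IN={d:+, e:-; rest ⊤} | OUT={e:-; rest ⊤}
  B4: | IN={e:-; rest ⊤} | OUT={e:-; rest ⊤}
  B5: | IN={e:-; rest ⊤} | OUT={e:-; rest ⊤}
  B6: | IN={e:-; rest ⊤} | OUT={d:-, e:-; rest ⊤}
  B7: | IN={d:-, e:-; rest ⊤} | OUT={c:-, d:-; rest ⊤}
  B8: | IN={c:-, d:-; rest ⊤} | OUT={d:-; rest ⊤}

Merge at B5: IN[B5] = OUT[B4] = {a: ⊤, b: ⊤, c: ⊤, d: ⊤, e: -, f: ⊤}
Applying B5's transfer function to that IN value gives OUT[B5] (row B5 above).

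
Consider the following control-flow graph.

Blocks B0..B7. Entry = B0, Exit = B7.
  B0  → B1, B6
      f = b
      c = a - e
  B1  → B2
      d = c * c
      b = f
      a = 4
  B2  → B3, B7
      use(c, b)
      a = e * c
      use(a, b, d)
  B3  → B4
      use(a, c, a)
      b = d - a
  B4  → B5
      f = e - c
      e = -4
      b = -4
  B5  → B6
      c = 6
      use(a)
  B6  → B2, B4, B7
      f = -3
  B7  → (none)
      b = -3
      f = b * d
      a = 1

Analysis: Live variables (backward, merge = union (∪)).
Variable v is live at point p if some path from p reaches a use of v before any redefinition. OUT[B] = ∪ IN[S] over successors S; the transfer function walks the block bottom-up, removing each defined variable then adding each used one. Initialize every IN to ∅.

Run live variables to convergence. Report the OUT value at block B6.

Answer: {a, b, c, d, e}

Working:
Fixpoint table:
  B0: | IN={a, b, d, e} | OUT={a, b, c, d, e, f}
  B1: | IN={c, e, f} | OUT={b, c, d, e}
  B2: | IN={b, c, d, e} | OUT={a, c, d, e}
  B3: | IN={a, c, d, e} | OUT={a, c, d, e}
  B4: | IN={a, c, d, e} | OUT={a, b, d, e}
  B5: | IN={a, b, d, e} | OUT={a, b, c, d, e}
  B6: | IN={a, b, c, d, e} | OUT={a, b, c, d, e}
  B7: | IN={d} | OUT={}

Merge at B6: OUT[B6] = IN[B2] ⊔ IN[B4] ⊔ IN[B7] = {a, b, c, d, e}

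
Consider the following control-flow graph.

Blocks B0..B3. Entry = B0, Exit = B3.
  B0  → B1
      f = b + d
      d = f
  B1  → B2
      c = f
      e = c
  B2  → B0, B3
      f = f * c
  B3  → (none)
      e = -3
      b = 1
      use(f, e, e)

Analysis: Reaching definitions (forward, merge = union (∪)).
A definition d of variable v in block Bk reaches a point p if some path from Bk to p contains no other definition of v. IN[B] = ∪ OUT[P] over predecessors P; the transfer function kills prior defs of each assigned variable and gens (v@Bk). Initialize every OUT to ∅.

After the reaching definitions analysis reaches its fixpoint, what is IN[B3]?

Per-block solution:
  B0: | IN={c@B1, d@B0, e@B1, f@B2} | OUT={c@B1, d@B0, e@B1, f@B0}
  B1: | IN={c@B1, d@B0, e@B1, f@B0} | OUT={c@B1, d@B0, e@B1, f@B0}
  B2: | IN={c@B1, d@B0, e@B1, f@B0} | OUT={c@B1, d@B0, e@B1, f@B2}
  B3: | IN={c@B1, d@B0, e@B1, f@B2} | OUT={b@B3, c@B1, d@B0, e@B3, f@B2}

Merge at B3: IN[B3] = OUT[B2] = {c@B1, d@B0, e@B1, f@B2}

Answer: {c@B1, d@B0, e@B1, f@B2}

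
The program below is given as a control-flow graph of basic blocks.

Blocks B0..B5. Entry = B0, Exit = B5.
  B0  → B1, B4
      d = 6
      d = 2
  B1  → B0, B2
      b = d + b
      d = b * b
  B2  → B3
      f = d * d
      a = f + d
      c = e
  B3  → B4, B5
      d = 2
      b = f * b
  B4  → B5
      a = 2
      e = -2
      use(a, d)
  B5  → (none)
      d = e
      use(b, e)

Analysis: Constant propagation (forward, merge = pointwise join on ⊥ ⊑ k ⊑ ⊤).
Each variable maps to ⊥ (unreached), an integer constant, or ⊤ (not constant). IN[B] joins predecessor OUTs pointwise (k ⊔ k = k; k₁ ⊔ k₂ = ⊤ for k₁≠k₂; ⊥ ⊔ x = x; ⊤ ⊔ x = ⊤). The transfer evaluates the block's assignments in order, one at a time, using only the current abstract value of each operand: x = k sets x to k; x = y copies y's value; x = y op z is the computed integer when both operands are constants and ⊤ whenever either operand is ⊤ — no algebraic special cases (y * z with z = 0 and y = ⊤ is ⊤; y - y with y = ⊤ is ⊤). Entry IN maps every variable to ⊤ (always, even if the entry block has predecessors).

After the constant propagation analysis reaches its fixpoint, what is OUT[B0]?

Per-block solution:
  B0:   IN=(all ⊤)   OUT={d:2; rest ⊤}
  B1:   IN={d:2; rest ⊤}   OUT=(all ⊤)
  B2:   IN=(all ⊤)   OUT=(all ⊤)
  B3:   IN=(all ⊤)   OUT={d:2; rest ⊤}
  B4:   IN={d:2; rest ⊤}   OUT={a:2, d:2, e:-2; rest ⊤}
  B5:   IN={d:2; rest ⊤}   OUT=(all ⊤)

Merge at B0 (entry node, so the boundary value (all ⊤) is joined with the incoming edge(s)): IN[B0] = (all ⊤) ⊔ OUT[B1] = {a: ⊤, b: ⊤, c: ⊤, d: ⊤, e: ⊤, f: ⊤}
Applying B0's transfer function to that IN value gives OUT[B0] (row B0 above).

Answer: {a: ⊤, b: ⊤, c: ⊤, d: 2, e: ⊤, f: ⊤}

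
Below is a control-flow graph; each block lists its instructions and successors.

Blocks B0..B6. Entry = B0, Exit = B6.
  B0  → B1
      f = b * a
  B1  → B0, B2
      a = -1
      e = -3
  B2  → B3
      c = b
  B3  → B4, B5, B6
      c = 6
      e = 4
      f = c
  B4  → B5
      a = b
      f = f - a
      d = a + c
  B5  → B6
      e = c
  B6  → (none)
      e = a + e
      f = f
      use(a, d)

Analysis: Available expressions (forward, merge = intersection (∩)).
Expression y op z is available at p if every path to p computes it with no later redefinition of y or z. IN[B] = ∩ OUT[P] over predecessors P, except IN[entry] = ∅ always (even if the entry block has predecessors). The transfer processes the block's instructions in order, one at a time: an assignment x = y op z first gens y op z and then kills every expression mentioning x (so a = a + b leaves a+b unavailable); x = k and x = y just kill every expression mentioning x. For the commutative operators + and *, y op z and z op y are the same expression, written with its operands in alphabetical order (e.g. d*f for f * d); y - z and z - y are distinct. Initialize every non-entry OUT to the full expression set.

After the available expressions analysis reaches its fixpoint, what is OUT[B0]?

Answer: {a*b}

Derivation:
Converged values:
  B0:   IN={}   OUT={a*b}
  B1:   IN={a*b}   OUT={}
  B2:   IN={}   OUT={}
  B3:   IN={}   OUT={}
  B4:   IN={}   OUT={a+c}
  B5:   IN={}   OUT={}
  B6:   IN={}   OUT={}

Merge at B0 (entry node, so the boundary value {} is joined with the incoming edge(s)): IN[B0] = {} ∩ OUT[B1] = {}
Applying B0's transfer function to that IN value gives OUT[B0] (row B0 above).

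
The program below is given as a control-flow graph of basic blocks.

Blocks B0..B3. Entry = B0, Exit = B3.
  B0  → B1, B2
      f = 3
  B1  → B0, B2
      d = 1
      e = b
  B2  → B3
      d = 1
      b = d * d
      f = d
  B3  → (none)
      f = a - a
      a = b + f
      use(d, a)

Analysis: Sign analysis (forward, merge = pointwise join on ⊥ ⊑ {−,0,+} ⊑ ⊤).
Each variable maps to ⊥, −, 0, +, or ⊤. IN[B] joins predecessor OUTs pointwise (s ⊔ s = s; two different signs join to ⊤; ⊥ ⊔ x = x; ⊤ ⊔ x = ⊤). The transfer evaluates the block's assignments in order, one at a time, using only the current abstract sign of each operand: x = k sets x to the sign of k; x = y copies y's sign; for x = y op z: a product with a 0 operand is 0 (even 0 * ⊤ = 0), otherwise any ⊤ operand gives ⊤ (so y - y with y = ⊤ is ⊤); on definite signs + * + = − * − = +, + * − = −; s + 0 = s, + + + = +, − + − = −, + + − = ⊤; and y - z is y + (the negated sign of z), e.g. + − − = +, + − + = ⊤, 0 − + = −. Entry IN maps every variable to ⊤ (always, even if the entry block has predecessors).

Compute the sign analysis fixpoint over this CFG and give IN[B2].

Per-block solution:
  B0: | IN=(all ⊤) | OUT={f:+; rest ⊤}
  B1: | IN={f:+; rest ⊤} | OUT={d:+, f:+; rest ⊤}
  B2: | IN={f:+; rest ⊤} | OUT={b:+, d:+, f:+; rest ⊤}
  B3: | IN={b:+, d:+, f:+; rest ⊤} | OUT={b:+, d:+; rest ⊤}

Merge at B2: IN[B2] = OUT[B0] ⊔ OUT[B1] = {a: ⊤, b: ⊤, c: ⊤, d: ⊤, e: ⊤, f: +}

Answer: {a: ⊤, b: ⊤, c: ⊤, d: ⊤, e: ⊤, f: +}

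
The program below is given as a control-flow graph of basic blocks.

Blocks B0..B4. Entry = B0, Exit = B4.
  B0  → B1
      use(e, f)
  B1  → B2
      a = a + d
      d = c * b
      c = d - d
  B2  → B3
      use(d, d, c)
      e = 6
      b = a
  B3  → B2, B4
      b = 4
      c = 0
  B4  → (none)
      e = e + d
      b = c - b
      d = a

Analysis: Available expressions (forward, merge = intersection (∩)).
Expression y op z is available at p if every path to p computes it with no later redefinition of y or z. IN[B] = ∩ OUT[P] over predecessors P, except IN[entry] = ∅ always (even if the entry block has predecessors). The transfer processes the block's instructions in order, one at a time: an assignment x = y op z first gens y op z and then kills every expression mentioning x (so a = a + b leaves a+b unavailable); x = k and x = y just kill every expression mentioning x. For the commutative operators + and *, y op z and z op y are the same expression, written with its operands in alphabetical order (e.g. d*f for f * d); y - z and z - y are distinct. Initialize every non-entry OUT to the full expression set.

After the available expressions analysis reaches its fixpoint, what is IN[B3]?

Answer: {d-d}

Working:
Converged values:
  B0: | IN={} | OUT={}
  B1: | IN={} | OUT={d-d}
  B2: | IN={d-d} | OUT={d-d}
  B3: | IN={d-d} | OUT={d-d}
  B4: | IN={d-d} | OUT={}

Merge at B3: IN[B3] = OUT[B2] = {d-d}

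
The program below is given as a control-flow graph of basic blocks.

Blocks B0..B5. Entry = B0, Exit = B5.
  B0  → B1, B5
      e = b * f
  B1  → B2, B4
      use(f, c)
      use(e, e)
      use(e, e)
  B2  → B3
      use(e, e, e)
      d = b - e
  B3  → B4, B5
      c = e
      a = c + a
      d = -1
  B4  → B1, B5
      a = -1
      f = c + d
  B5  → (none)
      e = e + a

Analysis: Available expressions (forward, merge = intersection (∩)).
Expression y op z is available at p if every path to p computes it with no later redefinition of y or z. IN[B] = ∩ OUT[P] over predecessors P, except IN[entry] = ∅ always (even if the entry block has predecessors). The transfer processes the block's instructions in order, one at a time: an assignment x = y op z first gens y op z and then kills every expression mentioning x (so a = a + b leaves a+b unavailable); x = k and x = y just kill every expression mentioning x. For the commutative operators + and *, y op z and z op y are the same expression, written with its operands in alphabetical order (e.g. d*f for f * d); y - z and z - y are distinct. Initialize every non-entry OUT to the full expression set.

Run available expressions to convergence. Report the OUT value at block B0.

Per-block solution:
  B0:   IN={}   OUT={b*f}
  B1:   IN={}   OUT={}
  B2:   IN={}   OUT={b-e}
  B3:   IN={b-e}   OUT={b-e}
  B4:   IN={}   OUT={c+d}
  B5:   IN={}   OUT={}

B0 is the boundary node: IN[B0] = {}
Applying B0's transfer function to that IN value gives OUT[B0] (row B0 above).

Answer: {b*f}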